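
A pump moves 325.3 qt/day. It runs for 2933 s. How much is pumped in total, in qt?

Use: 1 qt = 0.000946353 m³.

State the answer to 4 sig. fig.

11.04 qt

325.3 qt/day → 3.56306×10⁻⁶ m³/s
V = Q × t = 3.56306×10⁻⁶ × 2933 = 0.0104505 m³
In qt: 0.0104505 / 0.000946353 = 11.0429 qt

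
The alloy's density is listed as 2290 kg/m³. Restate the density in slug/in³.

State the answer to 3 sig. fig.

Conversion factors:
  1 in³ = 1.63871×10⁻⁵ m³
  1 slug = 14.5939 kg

2290 kg/m³ is already 2290 kg/m³
2290 kg/m³ ÷ 14.5939 kg/slug × 1.63871×10⁻⁵ m³/in³ = 0.00257138 slug/in³

0.00257 slug/in³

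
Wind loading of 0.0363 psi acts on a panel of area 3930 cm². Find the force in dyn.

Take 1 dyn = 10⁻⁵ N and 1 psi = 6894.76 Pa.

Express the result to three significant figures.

9.84×10⁶ dyn

0.0363 psi × 6894.76 → 250.28 Pa
3930 cm² × 0.0001 → 0.393 m²
F = P × A = 250.28 Pa × 0.393 m² = 98.36 N
98.36 N ÷ (10⁻⁵ N/dyn) = 9.836×10⁶ dyn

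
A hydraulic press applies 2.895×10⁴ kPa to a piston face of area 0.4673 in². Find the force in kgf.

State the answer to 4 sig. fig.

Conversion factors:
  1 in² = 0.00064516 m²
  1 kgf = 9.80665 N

890.0 kgf

2.895×10⁴ kPa × 1000 = 2.895×10⁷ Pa
0.4673 in² × 0.00064516 = 3.01483×10⁻⁴ m²
F = P × A = 2.895×10⁷ Pa × 3.01483×10⁻⁴ m² = 8727.93 N
8727.93 N ÷ (9.80665 N/kgf) = 890.001 kgf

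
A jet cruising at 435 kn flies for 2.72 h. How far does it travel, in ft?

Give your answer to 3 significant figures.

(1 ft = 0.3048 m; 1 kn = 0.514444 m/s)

435 kn × 0.514444 = 223.783 m/s
2.72 h × 3600 = 9792 s
d = v × t = 223.783 m/s × 9792 s = 2.19128×10⁶ m
2.19128×10⁶ m ÷ (0.3048 m/ft) = 7.18924×10⁶ ft

7.19×10⁶ ft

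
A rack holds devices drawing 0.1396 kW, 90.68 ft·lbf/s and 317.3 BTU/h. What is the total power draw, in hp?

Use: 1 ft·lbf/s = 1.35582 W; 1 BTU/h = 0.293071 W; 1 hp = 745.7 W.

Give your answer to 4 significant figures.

0.1396 kW × 1000 = 139.6 W
90.68 ft·lbf/s × 1.35582 = 122.946 W
317.3 BTU/h × 0.293071 = 92.9914 W
Combined: 139.6 + 122.946 + 92.9914 = 355.537 W
In hp: 355.537 / 745.7 = 0.476783 hp

0.4768 hp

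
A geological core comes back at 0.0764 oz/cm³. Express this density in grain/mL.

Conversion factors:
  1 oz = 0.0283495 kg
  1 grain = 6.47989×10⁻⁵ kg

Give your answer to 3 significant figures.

33.4 grain/mL

0.0764 oz/cm³ × 0.0283495 kg/oz ÷ 10⁻⁶ m³/cm³ = 2165.9 kg/m³
2165.9 kg/m³ ÷ 6.47989×10⁻⁵ kg/grain × 10⁻⁶ m³/mL = 33.425 grain/mL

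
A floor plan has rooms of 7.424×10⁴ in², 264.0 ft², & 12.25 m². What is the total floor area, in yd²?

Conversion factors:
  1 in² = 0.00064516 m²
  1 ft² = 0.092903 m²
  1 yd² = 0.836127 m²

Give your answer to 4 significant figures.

101.3 yd²

7.424×10⁴ in² × 0.00064516 → 47.8967 m²
264.0 ft² × 0.092903 → 24.5264 m²
12.25 m² (already m²)
Total: 47.8967 + 24.5264 + 12.25 = 84.6731 m²
In yd²: 84.6731 / 0.836127 = 101.268 yd²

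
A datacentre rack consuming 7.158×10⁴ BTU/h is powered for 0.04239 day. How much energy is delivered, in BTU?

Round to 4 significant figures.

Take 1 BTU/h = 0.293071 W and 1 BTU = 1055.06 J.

7.282×10⁴ BTU

7.158×10⁴ BTU/h × 0.293071 = 20978 W
0.04239 day × 86400 = 3662.5 s
E = P × t = 20978 W × 3662.5 s = 7.68319×10⁷ J
7.68319×10⁷ J ÷ (1055.06 J/BTU) = 72822.3 BTU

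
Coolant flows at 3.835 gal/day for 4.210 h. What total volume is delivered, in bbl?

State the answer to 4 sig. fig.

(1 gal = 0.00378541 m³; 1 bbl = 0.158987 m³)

3.835 gal/day → 1.68021×10⁻⁷ m³/s
4.210 h → 15156 s
V = Q × t = 1.68021×10⁻⁷ × 15156 = 0.00254653 m³
In bbl: 0.00254653 / 0.158987 = 0.0160172 bbl

0.01602 bbl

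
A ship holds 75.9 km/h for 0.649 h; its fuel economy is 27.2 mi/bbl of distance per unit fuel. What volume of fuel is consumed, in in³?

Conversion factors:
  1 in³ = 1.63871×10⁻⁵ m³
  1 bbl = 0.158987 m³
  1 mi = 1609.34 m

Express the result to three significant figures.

1.09×10⁴ in³

75.9 km/h → 21.0833 m/s
0.649 h → 2336.4 s
d = v × t = 21.0833 × 2336.4 = 49259 m
27.2 mi/bbl → 275331 m/m³
V = d / (distance per unit fuel) = 49259 / 275331 = 0.178908 m³
In in³: 0.178908 / 1.63871×10⁻⁵ = 10917.6 in³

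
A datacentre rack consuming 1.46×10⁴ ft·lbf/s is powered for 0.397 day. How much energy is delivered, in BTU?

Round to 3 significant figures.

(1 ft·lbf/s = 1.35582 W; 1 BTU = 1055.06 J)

6.44×10⁵ BTU

1.46×10⁴ ft·lbf/s × 1.35582 → 19795 W
0.397 day × 86400 → 34300.8 s
E = P × t = 19795 W × 34300.8 s = 6.78984×10⁸ J
6.78984×10⁸ J ÷ (1055.06 J/BTU) = 643550 BTU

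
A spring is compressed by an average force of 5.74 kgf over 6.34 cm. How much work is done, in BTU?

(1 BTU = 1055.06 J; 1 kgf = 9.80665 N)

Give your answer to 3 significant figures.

0.00338 BTU

5.74 kgf × 9.80665 → 56.2902 N
6.34 cm × 0.01 → 0.0634 m
W = F × d = 56.2902 N × 0.0634 m = 3.5688 J
3.5688 J ÷ (1055.06 J/BTU) = 0.00338256 BTU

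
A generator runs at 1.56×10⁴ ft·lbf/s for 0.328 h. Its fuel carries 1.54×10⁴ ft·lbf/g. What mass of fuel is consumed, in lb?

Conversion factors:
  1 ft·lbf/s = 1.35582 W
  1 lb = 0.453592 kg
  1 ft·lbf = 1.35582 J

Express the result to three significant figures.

1.56×10⁴ ft·lbf/s → 21150.8 W
0.328 h → 1180.8 s
E = P × t = 21150.8 × 1180.8 = 2.49749×10⁷ J
1.54×10⁴ ft·lbf/g → 2.08796×10⁷ J/kg
m = E / e_s = 2.49749×10⁷ / 2.08796×10⁷ = 1.19614 kg
In lb: 1.19614 / 0.453592 = 2.63704 lb

2.64 lb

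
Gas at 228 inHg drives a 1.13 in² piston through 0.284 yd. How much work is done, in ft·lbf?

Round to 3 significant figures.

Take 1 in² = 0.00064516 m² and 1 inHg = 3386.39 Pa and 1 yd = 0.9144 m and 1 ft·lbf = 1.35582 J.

108 ft·lbf

228 inHg → 772097 Pa
1.13 in² → 7.29031×10⁻⁴ m²
F = P × A = 772097 × 7.29031×10⁻⁴ = 562.883 N
0.284 yd → 0.25969 m
W = F × d = 562.883 × 0.25969 = 146.175 J
In ft·lbf: 146.175 / 1.35582 = 107.813 ft·lbf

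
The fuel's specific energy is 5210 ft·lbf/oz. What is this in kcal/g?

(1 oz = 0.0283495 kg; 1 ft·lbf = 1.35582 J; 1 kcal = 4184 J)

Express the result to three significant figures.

0.0596 kcal/g

5210 ft·lbf/oz × 1.35582 J/ft·lbf ÷ 0.0283495 kg/oz = 249169 J/kg
249169 J/kg ÷ 4184 J/kcal × 0.001 kg/g = 0.0595528 kcal/g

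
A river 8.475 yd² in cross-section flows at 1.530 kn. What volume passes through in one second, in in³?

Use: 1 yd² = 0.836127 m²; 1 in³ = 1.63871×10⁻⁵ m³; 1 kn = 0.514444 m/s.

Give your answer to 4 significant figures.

3.404×10⁵ in³

1.530 kn × 0.514444 → 0.787099 m/s
8.475 yd² × 0.836127 → 7.08618 m²
V = v × A × t = 0.787099 m/s × 7.08618 m² × 1 s = 5.57753 m³
5.57753 m³ ÷ (1.63871×10⁻⁵ m³/in³) = 340361 in³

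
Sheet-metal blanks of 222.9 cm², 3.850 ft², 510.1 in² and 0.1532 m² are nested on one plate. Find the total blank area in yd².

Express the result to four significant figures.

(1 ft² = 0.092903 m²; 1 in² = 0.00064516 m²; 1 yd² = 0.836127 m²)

1.031 yd²

222.9 cm² × 0.0001 = 0.02229 m²
3.850 ft² × 0.092903 = 0.357677 m²
510.1 in² × 0.00064516 = 0.329096 m²
0.1532 m² (already m²)
Combined: 0.02229 + 0.357677 + 0.329096 + 0.1532 = 0.862263 m²
In yd²: 0.862263 / 0.836127 = 1.03126 yd²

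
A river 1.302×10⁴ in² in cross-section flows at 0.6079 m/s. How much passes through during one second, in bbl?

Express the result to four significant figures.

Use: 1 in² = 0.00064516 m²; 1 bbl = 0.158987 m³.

1.302×10⁴ in² × 0.00064516 → 8.39998 m²
V = v × A × t = 0.6079 m/s × 8.39998 m² × 1 s = 5.10635 m³
5.10635 m³ ÷ (0.158987 m³/bbl) = 32.118 bbl

32.12 bbl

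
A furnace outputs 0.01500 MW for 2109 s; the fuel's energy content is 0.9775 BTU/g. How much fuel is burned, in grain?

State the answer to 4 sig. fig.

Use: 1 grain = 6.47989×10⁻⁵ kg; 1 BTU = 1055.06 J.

0.01500 MW → 15000 W
E = P × t = 15000 × 2109 = 3.1635×10⁷ J
0.9775 BTU/g → 1.03132×10⁶ J/kg
m = E / e_s = 3.1635×10⁷ / 1.03132×10⁶ = 30.6743 kg
In grain: 30.6743 / 6.47989×10⁻⁵ = 473377 grain

4.734×10⁵ grain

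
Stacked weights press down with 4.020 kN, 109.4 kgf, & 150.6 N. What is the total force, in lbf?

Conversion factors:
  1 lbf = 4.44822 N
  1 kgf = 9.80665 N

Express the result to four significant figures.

1179 lbf

4.020 kN × 1000 → 4020 N
109.4 kgf × 9.80665 → 1072.85 N
150.6 N (already N)
Sum: 4020 + 1072.85 + 150.6 = 5243.45 N
In lbf: 5243.45 / 4.44822 = 1178.77 lbf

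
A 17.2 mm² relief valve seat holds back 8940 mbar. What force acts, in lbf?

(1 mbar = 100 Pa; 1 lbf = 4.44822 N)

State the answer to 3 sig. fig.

8940 mbar × 100 = 894000 Pa
17.2 mm² × 10⁻⁶ = 1.72×10⁻⁵ m²
F = P × A = 894000 Pa × 1.72×10⁻⁵ m² = 15.3768 N
15.3768 N ÷ (4.44822 N/lbf) = 3.45684 lbf

3.46 lbf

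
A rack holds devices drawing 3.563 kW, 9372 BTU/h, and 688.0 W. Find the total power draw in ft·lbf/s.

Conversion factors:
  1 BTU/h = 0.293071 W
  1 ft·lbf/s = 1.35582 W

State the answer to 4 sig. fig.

3.563 kW × 1000 → 3563 W
9372 BTU/h × 0.293071 → 2746.66 W
688.0 W (already W)
Total: 3563 + 2746.66 + 688 = 6997.66 W
In ft·lbf/s: 6997.66 / 1.35582 = 5161.2 ft·lbf/s

5161 ft·lbf/s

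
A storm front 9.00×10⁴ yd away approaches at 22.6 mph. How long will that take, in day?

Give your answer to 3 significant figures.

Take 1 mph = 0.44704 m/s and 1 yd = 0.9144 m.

9.00×10⁴ yd × 0.9144 → 82296 m
22.6 mph × 0.44704 → 10.1031 m/s
t = d / v = 82296 m / 10.1031 m/s = 8145.62 s
8145.62 s ÷ (86400 s/day) = 0.094278 day

0.0943 day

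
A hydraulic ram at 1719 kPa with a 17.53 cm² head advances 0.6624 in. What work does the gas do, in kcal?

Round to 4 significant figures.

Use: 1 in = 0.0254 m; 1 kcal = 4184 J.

0.01212 kcal

1719 kPa → 1.719×10⁶ Pa
17.53 cm² → 0.001753 m²
F = P × A = 1.719×10⁶ × 0.001753 = 3013.41 N
0.6624 in → 0.016825 m
W = F × d = 3013.41 × 0.016825 = 50.7006 J
In kcal: 50.7006 / 4184 = 0.0121177 kcal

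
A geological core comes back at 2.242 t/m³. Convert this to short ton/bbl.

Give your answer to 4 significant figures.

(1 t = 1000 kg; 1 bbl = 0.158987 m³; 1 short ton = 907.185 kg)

0.3929 short ton/bbl

2.242 t/m³ × 1000 kg/t = 2242 kg/m³
2242 kg/m³ ÷ 907.185 kg/short ton × 0.158987 m³/bbl = 0.392917 short ton/bbl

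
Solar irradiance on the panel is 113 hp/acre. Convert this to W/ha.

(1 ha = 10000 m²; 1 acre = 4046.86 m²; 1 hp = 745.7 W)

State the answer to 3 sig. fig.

113 hp/acre × 745.7 W/hp ÷ 4046.86 m²/acre = 20.8221 W/m²
20.8221 W/m² × 10000 m²/ha = 208221 W/ha

2.08×10⁵ W/ha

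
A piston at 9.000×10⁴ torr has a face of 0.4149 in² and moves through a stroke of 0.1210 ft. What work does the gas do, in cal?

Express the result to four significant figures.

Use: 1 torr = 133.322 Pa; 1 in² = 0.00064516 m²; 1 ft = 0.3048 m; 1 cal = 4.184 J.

9.000×10⁴ torr → 1.1999×10⁷ Pa
0.4149 in² → 2.67677×10⁻⁴ m²
F = P × A = 1.1999×10⁷ × 2.67677×10⁻⁴ = 3211.86 N
0.1210 ft → 0.0368808 m
W = F × d = 3211.86 × 0.0368808 = 118.456 J
In cal: 118.456 / 4.184 = 28.3117 cal

28.31 cal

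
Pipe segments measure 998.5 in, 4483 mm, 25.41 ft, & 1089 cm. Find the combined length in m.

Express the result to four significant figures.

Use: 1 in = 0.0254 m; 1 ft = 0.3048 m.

998.5 in × 0.0254 = 25.3619 m
4483 mm × 0.001 = 4.483 m
25.41 ft × 0.3048 = 7.74497 m
1089 cm × 0.01 = 10.89 m
Combined: 25.3619 + 4.483 + 7.74497 + 10.89 = 48.4799 m

48.48 m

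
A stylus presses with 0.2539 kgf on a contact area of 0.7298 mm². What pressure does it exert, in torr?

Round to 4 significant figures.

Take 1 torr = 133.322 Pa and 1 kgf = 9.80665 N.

2.559×10⁴ torr

0.2539 kgf × 9.80665 → 2.48991 N
0.7298 mm² × 10⁻⁶ → 7.298×10⁻⁷ m²
P = F / A = 2.48991 N / 7.298×10⁻⁷ m² = 3.41177×10⁶ Pa
3.41177×10⁶ Pa ÷ (133.322 Pa/torr) = 25590.5 torr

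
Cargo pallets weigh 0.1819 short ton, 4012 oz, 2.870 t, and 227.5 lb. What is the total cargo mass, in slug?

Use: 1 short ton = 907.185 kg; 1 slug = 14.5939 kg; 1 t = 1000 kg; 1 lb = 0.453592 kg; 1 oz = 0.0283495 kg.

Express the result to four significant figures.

0.1819 short ton × 907.185 = 165.017 kg
4012 oz × 0.0283495 = 113.738 kg
2.870 t × 1000 = 2870 kg
227.5 lb × 0.453592 = 103.192 kg
Combined: 165.017 + 113.738 + 2870 + 103.192 = 3251.95 kg
In slug: 3251.95 / 14.5939 = 222.829 slug

222.8 slug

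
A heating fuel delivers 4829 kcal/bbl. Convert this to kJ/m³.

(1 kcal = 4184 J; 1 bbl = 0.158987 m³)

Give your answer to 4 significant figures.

4829 kcal/bbl × 4184 J/kcal ÷ 0.158987 m³/bbl = 1.27083×10⁸ J/m³
1.27083×10⁸ J/m³ ÷ 1000 J/kJ = 127083 kJ/m³

1.271×10⁵ kJ/m³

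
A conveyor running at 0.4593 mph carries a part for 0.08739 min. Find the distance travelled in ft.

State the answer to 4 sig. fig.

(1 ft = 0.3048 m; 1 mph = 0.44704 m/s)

3.532 ft

0.4593 mph × 0.44704 → 0.205325 m/s
0.08739 min × 60 → 5.2434 s
d = v × t = 0.205325 m/s × 5.2434 s = 1.0766 m
1.0766 m ÷ (0.3048 m/ft) = 3.53215 ft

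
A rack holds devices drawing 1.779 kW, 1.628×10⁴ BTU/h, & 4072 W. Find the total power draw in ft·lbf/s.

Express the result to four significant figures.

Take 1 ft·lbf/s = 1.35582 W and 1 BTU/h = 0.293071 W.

7835 ft·lbf/s

1.779 kW × 1000 = 1779 W
1.628×10⁴ BTU/h × 0.293071 = 4771.2 W
4072 W (already W)
Sum: 1779 + 4771.2 + 4072 = 10622.2 W
In ft·lbf/s: 10622.2 / 1.35582 = 7834.52 ft·lbf/s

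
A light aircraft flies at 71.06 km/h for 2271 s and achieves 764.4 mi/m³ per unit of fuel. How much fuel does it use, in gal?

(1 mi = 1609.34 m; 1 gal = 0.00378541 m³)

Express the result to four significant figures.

71.06 km/h → 19.7389 m/s
d = v × t = 19.7389 × 2271 = 44827 m
764.4 mi/m³ → 1.23018×10⁶ m/m³
V = d / (distance per unit fuel) = 44827 / 1.23018×10⁶ = 0.0364394 m³
In gal: 0.0364394 / 0.00378541 = 9.62628 gal

9.626 gal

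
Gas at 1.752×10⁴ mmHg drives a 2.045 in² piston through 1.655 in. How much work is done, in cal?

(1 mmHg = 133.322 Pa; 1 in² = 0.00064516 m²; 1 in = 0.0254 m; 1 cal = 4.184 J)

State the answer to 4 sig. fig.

1.752×10⁴ mmHg → 2.3358×10⁶ Pa
2.045 in² → 0.00131935 m²
F = P × A = 2.3358×10⁶ × 0.00131935 = 3081.74 N
1.655 in → 0.042037 m
W = F × d = 3081.74 × 0.042037 = 129.547 J
In cal: 129.547 / 4.184 = 30.9625 cal

30.96 cal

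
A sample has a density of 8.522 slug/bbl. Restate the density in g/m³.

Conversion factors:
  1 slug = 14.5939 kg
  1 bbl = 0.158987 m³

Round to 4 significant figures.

8.522 slug/bbl × 14.5939 kg/slug ÷ 0.158987 m³/bbl = 782.26 kg/m³
782.26 kg/m³ ÷ 0.001 kg/g = 782260 g/m³

7.823×10⁵ g/m³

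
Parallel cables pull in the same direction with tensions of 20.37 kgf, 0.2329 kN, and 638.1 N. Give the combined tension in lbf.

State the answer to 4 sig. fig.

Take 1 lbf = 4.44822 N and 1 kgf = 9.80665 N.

20.37 kgf × 9.80665 → 199.761 N
0.2329 kN × 1000 → 232.9 N
638.1 N (already N)
Sum: 199.761 + 232.9 + 638.1 = 1070.76 N
In lbf: 1070.76 / 4.44822 = 240.717 lbf

240.7 lbf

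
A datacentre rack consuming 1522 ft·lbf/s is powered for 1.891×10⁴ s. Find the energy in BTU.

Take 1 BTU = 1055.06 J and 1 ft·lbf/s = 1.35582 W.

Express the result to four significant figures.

1522 ft·lbf/s × 1.35582 = 2063.56 W
E = P × t = 2063.56 W × 18910 s = 3.90219×10⁷ J
3.90219×10⁷ J ÷ (1055.06 J/BTU) = 36985.5 BTU

3.699×10⁴ BTU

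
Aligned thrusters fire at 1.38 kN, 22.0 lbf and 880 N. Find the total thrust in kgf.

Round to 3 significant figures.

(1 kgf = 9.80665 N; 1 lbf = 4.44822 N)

1.38 kN × 1000 = 1380 N
22.0 lbf × 4.44822 = 97.8608 N
880 N (already N)
Combined: 1380 + 97.8608 + 880 = 2357.86 N
In kgf: 2357.86 / 9.80665 = 240.435 kgf

240 kgf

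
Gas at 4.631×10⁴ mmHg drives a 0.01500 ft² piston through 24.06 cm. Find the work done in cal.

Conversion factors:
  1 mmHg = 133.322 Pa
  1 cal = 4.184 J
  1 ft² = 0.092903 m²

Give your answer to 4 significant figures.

4.631×10⁴ mmHg → 6.17414×10⁶ Pa
0.01500 ft² → 0.00139354 m²
F = P × A = 6.17414×10⁶ × 0.00139354 = 8603.91 N
24.06 cm → 0.2406 m
W = F × d = 8603.91 × 0.2406 = 2070.1 J
In cal: 2070.1 / 4.184 = 494.766 cal

494.8 cal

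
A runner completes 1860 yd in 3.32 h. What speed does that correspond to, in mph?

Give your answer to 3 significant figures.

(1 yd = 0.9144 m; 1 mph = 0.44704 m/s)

0.318 mph

1860 yd × 0.9144 = 1700.78 m
3.32 h × 3600 = 11952 s
v = d / t = 1700.78 m / 11952 s = 0.142301 m/s
0.142301 m/s ÷ (0.44704 m/s/mph) = 0.318318 mph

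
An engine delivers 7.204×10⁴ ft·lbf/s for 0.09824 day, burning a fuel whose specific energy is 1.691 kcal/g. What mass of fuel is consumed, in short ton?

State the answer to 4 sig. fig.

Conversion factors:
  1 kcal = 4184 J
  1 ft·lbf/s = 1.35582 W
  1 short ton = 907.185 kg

0.1292 short ton

7.204×10⁴ ft·lbf/s → 97673.3 W
0.09824 day → 8487.94 s
E = P × t = 97673.3 × 8487.94 = 8.29045×10⁸ J
1.691 kcal/g → 7.07514×10⁶ J/kg
m = E / e_s = 8.29045×10⁸ / 7.07514×10⁶ = 117.177 kg
In short ton: 117.177 / 907.185 = 0.129165 short ton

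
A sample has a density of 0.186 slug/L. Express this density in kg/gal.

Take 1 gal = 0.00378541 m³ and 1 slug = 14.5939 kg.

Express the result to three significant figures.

10.3 kg/gal

0.186 slug/L × 14.5939 kg/slug ÷ 0.001 m³/L = 2714.47 kg/m³
2714.47 kg/m³ × 0.00378541 m³/gal = 10.2754 kg/gal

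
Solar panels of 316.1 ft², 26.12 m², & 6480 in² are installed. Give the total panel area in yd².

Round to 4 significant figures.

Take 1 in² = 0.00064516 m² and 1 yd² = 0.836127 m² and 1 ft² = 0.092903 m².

316.1 ft² × 0.092903 = 29.3666 m²
26.12 m² (already m²)
6480 in² × 0.00064516 = 4.18064 m²
Total: 29.3666 + 26.12 + 4.18064 = 59.6672 m²
In yd²: 59.6672 / 0.836127 = 71.3614 yd²

71.36 yd²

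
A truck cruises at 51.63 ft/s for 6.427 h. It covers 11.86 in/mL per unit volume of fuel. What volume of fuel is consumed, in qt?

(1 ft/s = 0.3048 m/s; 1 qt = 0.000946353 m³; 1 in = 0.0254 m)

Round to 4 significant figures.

51.63 ft/s → 15.7368 m/s
6.427 h → 23137.2 s
d = v × t = 15.7368 × 23137.2 = 364105 m
11.86 in/mL → 301244 m/m³
V = d / (distance per unit fuel) = 364105 / 301244 = 1.20867 m³
In qt: 1.20867 / 0.000946353 = 1277.19 qt

1277 qt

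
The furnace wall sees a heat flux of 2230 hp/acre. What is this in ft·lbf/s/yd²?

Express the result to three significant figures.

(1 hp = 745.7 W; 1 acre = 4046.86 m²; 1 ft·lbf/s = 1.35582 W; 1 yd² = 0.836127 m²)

253 ft·lbf/s/yd²

2230 hp/acre × 745.7 W/hp ÷ 4046.86 m²/acre = 410.914 W/m²
410.914 W/m² ÷ 1.35582 W/ft·lbf/s × 0.836127 m²/yd² = 253.408 ft·lbf/s/yd²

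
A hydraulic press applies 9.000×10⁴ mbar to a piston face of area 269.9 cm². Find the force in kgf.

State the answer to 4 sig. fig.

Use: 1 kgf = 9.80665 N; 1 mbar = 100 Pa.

9.000×10⁴ mbar × 100 = 9×10⁶ Pa
269.9 cm² × 0.0001 = 0.02699 m²
F = P × A = 9×10⁶ Pa × 0.02699 m² = 242910 N
242910 N ÷ (9.80665 N/kgf) = 24769.9 kgf

2.477×10⁴ kgf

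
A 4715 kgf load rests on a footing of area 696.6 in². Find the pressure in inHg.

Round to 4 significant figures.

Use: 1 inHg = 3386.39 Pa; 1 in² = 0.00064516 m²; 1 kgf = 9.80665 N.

4715 kgf × 9.80665 → 46238.4 N
696.6 in² × 0.00064516 → 0.449418 m²
P = F / A = 46238.4 N / 0.449418 m² = 102885 Pa
102885 Pa ÷ (3386.39 Pa/inHg) = 30.3819 inHg

30.38 inHg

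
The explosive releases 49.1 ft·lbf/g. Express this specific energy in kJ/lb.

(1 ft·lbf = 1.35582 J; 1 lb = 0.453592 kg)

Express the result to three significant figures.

30.2 kJ/lb

49.1 ft·lbf/g × 1.35582 J/ft·lbf ÷ 0.001 kg/g = 66570.8 J/kg
66570.8 J/kg ÷ 1000 J/kJ × 0.453592 kg/lb = 30.196 kJ/lb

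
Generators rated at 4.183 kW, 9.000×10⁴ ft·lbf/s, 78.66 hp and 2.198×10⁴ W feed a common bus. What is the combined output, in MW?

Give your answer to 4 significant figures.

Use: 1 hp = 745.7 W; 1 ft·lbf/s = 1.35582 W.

0.2068 MW

4.183 kW × 1000 = 4183 W
9.000×10⁴ ft·lbf/s × 1.35582 = 122024 W
78.66 hp × 745.7 = 58656.8 W
2.198×10⁴ W (already W)
Sum: 4183 + 122024 + 58656.8 + 21980 = 206844 W
In MW: 206844 / 1000000 = 0.206844 MW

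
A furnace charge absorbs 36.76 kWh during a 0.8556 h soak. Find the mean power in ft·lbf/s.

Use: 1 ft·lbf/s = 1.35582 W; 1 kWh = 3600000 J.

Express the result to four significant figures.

36.76 kWh × 3600000 → 1.32336×10⁸ J
0.8556 h × 3600 → 3080.16 s
P = E / t = 1.32336×10⁸ J / 3080.16 s = 42964 W
42964 W ÷ (1.35582 W/ft·lbf/s) = 31688.6 ft·lbf/s

3.169×10⁴ ft·lbf/s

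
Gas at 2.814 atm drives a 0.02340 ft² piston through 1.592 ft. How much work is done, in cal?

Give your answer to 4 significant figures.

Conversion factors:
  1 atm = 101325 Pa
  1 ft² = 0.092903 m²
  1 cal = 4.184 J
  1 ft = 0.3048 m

2.814 atm → 285129 Pa
0.02340 ft² → 0.00217393 m²
F = P × A = 285129 × 0.00217393 = 619.85 N
1.592 ft → 0.485242 m
W = F × d = 619.85 × 0.485242 = 300.777 J
In cal: 300.777 / 4.184 = 71.8874 cal

71.89 cal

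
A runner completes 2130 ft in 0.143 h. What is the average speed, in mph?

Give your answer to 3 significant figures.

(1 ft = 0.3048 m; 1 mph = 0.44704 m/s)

2130 ft × 0.3048 → 649.224 m
0.143 h × 3600 → 514.8 s
v = d / t = 649.224 m / 514.8 s = 1.26112 m/s
1.26112 m/s ÷ (0.44704 m/s/mph) = 2.82105 mph

2.82 mph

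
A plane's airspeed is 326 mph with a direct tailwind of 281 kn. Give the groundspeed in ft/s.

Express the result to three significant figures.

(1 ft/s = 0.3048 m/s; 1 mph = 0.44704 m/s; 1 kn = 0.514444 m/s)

952 ft/s

326 mph × 0.44704 = 145.735 m/s
281 kn × 0.514444 = 144.559 m/s
Total: 145.735 + 144.559 = 290.294 m/s
In ft/s: 290.294 / 0.3048 = 952.408 ft/s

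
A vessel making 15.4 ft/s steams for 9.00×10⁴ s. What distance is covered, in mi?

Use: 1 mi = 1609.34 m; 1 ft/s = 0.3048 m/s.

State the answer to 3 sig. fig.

15.4 ft/s × 0.3048 → 4.69392 m/s
d = v × t = 4.69392 m/s × 90000 s = 422453 m
422453 m ÷ (1609.34 m/mi) = 262.501 mi

263 mi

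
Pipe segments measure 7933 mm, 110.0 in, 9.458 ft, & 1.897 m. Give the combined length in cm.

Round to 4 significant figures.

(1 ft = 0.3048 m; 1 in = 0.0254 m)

1551 cm

7933 mm × 0.001 → 7.933 m
110.0 in × 0.0254 → 2.794 m
9.458 ft × 0.3048 → 2.8828 m
1.897 m (already m)
Combined: 7.933 + 2.794 + 2.8828 + 1.897 = 15.5068 m
In cm: 15.5068 / 0.01 = 1550.68 cm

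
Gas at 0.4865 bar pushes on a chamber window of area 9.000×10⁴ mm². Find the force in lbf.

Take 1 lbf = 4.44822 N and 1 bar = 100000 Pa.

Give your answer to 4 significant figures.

0.4865 bar × 100000 → 48650 Pa
9.000×10⁴ mm² × 10⁻⁶ → 0.09 m²
F = P × A = 48650 Pa × 0.09 m² = 4378.5 N
4378.5 N ÷ (4.44822 N/lbf) = 984.326 lbf

984.3 lbf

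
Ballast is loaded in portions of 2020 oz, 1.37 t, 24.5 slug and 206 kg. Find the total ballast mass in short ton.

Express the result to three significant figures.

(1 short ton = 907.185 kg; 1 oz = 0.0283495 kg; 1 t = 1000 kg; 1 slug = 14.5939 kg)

2.19 short ton

2020 oz × 0.0283495 = 57.266 kg
1.37 t × 1000 = 1370 kg
24.5 slug × 14.5939 = 357.551 kg
206 kg (already kg)
Total: 57.266 + 1370 + 357.551 + 206 = 1990.82 kg
In short ton: 1990.82 / 907.185 = 2.1945 short ton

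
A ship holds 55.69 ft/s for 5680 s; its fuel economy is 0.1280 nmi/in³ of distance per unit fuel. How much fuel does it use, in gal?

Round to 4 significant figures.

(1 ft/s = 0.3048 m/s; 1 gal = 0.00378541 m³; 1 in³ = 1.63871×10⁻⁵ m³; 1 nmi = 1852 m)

55.69 ft/s → 16.9743 m/s
d = v × t = 16.9743 × 5680 = 96414 m
0.1280 nmi/in³ → 1.4466×10⁷ m/m³
V = d / (distance per unit fuel) = 96414 / 1.4466×10⁷ = 0.00666487 m³
In gal: 0.00666487 / 0.00378541 = 1.76067 gal

1.761 gal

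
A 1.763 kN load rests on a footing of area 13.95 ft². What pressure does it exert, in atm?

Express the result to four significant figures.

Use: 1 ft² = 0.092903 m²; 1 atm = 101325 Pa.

1.763 kN × 1000 = 1763 N
13.95 ft² × 0.092903 = 1.296 m²
P = F / A = 1763 N / 1.296 m² = 1360.34 Pa
1360.34 Pa ÷ (101325 Pa/atm) = 0.0134255 atm

0.01343 atm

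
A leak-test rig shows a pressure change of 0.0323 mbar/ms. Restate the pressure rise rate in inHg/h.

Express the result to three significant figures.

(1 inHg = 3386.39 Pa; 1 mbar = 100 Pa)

3430 inHg/h

0.0323 mbar/ms × 100 Pa/mbar ÷ 0.001 s/ms = 3230 Pa/s
3230 Pa/s ÷ 3386.39 Pa/inHg × 3600 s/h = 3433.75 inHg/h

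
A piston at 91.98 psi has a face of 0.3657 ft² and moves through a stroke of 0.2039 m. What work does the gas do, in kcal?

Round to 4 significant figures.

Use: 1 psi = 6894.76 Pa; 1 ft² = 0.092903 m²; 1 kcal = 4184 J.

1.050 kcal

91.98 psi → 634180 Pa
0.3657 ft² → 0.0339746 m²
F = P × A = 634180 × 0.0339746 = 21546 N
W = F × d = 21546 × 0.2039 = 4393.23 J
In kcal: 4393.23 / 4184 = 1.05001 kcal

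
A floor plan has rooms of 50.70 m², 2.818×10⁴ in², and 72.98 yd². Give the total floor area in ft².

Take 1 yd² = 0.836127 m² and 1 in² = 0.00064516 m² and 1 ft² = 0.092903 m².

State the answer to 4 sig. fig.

50.70 m² (already m²)
2.818×10⁴ in² × 0.00064516 → 18.1806 m²
72.98 yd² × 0.836127 → 61.0205 m²
Total: 50.7 + 18.1806 + 61.0205 = 129.901 m²
In ft²: 129.901 / 0.092903 = 1398.24 ft²

1398 ft²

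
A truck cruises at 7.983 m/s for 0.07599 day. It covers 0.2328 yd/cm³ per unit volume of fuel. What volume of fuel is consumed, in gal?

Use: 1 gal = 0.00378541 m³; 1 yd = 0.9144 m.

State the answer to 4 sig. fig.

0.07599 day → 6565.54 s
d = v × t = 7.983 × 6565.54 = 52412.7 m
0.2328 yd/cm³ → 212872 m/m³
V = d / (distance per unit fuel) = 52412.7 / 212872 = 0.246217 m³
In gal: 0.246217 / 0.00378541 = 65.0437 gal

65.04 gal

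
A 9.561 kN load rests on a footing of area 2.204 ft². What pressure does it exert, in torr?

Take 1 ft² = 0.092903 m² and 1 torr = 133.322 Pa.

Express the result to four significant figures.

350.2 torr

9.561 kN × 1000 → 9561 N
2.204 ft² × 0.092903 → 0.204758 m²
P = F / A = 9561 N / 0.204758 m² = 46694.1 Pa
46694.1 Pa ÷ (133.322 Pa/torr) = 350.236 torr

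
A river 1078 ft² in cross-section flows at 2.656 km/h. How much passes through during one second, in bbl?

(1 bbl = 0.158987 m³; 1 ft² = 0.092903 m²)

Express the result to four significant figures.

464.7 bbl

2.656 km/h × (1/3.6) → 0.737778 m/s
1078 ft² × 0.092903 → 100.149 m²
V = v × A × t = 0.737778 m/s × 100.149 m² × 1 s = 73.8877 m³
73.8877 m³ ÷ (0.158987 m³/bbl) = 464.741 bbl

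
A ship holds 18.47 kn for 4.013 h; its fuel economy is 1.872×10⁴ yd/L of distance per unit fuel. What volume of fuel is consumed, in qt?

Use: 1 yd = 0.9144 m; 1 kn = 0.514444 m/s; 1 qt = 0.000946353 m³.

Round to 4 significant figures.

8.474 qt

18.47 kn → 9.50178 m/s
4.013 h → 14446.8 s
d = v × t = 9.50178 × 14446.8 = 137270 m
1.872×10⁴ yd/L → 1.71176×10⁷ m/m³
V = d / (distance per unit fuel) = 137270 / 1.71176×10⁷ = 0.00801923 m³
In qt: 0.00801923 / 0.000946353 = 8.47383 qt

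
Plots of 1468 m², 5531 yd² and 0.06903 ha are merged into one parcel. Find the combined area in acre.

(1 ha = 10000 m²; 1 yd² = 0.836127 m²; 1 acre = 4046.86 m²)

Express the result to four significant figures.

1.676 acre

1468 m² (already m²)
5531 yd² × 0.836127 = 4624.62 m²
0.06903 ha × 10000 = 690.3 m²
Combined: 1468 + 4624.62 + 690.3 = 6782.92 m²
In acre: 6782.92 / 4046.86 = 1.67609 acre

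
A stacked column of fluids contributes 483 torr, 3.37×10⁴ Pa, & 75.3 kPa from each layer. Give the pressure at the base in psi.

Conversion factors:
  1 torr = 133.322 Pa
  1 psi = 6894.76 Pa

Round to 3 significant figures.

25.1 psi

483 torr × 133.322 = 64394.5 Pa
3.37×10⁴ Pa (already Pa)
75.3 kPa × 1000 = 75300 Pa
Sum: 64394.5 + 33700 + 75300 = 173394 Pa
In psi: 173394 / 6894.76 = 25.1487 psi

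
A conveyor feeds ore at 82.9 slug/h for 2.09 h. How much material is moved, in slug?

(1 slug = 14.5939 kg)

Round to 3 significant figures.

173 slug

82.9 slug/h → 0.336065 kg/s
2.09 h → 7524 s
m = ṁ × t = 0.336065 × 7524 = 2528.55 kg
In slug: 2528.55 / 14.5939 = 173.261 slug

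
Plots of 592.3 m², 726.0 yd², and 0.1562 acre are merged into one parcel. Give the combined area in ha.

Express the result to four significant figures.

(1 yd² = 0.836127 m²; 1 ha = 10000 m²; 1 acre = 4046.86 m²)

592.3 m² (already m²)
726.0 yd² × 0.836127 → 607.028 m²
0.1562 acre × 4046.86 → 632.12 m²
Total: 592.3 + 607.028 + 632.12 = 1831.45 m²
In ha: 1831.45 / 10000 = 0.183145 ha

0.1831 ha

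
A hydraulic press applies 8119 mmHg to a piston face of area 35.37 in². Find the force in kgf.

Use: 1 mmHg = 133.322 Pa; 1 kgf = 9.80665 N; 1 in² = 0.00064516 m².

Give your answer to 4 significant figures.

2519 kgf

8119 mmHg × 133.322 → 1.08244×10⁶ Pa
35.37 in² × 0.00064516 → 0.0228193 m²
F = P × A = 1.08244×10⁶ Pa × 0.0228193 m² = 24700.5 N
24700.5 N ÷ (9.80665 N/kgf) = 2518.75 kgf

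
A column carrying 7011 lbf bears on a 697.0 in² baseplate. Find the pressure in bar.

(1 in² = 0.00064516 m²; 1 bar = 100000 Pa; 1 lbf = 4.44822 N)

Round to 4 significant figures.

0.6935 bar

7011 lbf × 4.44822 → 31186.5 N
697.0 in² × 0.00064516 → 0.449677 m²
P = F / A = 31186.5 N / 0.449677 m² = 69353.1 Pa
69353.1 Pa ÷ (100000 Pa/bar) = 0.693531 bar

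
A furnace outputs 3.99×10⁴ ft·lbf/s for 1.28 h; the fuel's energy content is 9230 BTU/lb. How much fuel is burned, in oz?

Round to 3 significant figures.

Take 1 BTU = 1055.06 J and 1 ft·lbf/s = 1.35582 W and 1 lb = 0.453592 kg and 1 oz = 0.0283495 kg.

3.99×10⁴ ft·lbf/s → 54097.2 W
1.28 h → 4608 s
E = P × t = 54097.2 × 4608 = 2.4928×10⁸ J
9230 BTU/lb → 2.14691×10⁷ J/kg
m = E / e_s = 2.4928×10⁸ / 2.14691×10⁷ = 11.6111 kg
In oz: 11.6111 / 0.0283495 = 409.57 oz

410 oz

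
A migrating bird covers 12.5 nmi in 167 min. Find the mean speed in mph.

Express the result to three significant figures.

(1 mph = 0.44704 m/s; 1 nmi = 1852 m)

12.5 nmi × 1852 = 23150 m
167 min × 60 = 10020 s
v = d / t = 23150 m / 10020 s = 2.31038 m/s
2.31038 m/s ÷ (0.44704 m/s/mph) = 5.16817 mph

5.17 mph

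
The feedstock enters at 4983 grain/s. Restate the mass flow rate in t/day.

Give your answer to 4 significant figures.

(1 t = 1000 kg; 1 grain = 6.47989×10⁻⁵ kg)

27.90 t/day

4983 grain/s × 6.47989×10⁻⁵ kg/grain = 0.322893 kg/s
0.322893 kg/s ÷ 1000 kg/t × 86400 s/day = 27.898 t/day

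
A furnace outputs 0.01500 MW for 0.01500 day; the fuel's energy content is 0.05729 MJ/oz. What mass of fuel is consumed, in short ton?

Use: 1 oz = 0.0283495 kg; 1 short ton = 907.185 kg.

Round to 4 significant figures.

0.01500 MW → 15000 W
0.01500 day → 1296 s
E = P × t = 15000 × 1296 = 1.944×10⁷ J
0.05729 MJ/oz → 2.02085×10⁶ J/kg
m = E / e_s = 1.944×10⁷ / 2.02085×10⁶ = 9.61971 kg
In short ton: 9.61971 / 907.185 = 0.0106039 short ton

0.01060 short ton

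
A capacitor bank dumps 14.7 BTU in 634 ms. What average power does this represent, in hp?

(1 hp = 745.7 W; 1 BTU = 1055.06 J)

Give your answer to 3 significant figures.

32.8 hp

14.7 BTU × 1055.06 → 15509.4 J
634 ms × 0.001 → 0.634 s
P = E / t = 15509.4 J / 0.634 s = 24462.8 W
24462.8 W ÷ (745.7 W/hp) = 32.8051 hp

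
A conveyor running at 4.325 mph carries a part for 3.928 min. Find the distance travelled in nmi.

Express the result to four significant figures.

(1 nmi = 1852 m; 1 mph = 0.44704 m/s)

0.2460 nmi

4.325 mph × 0.44704 = 1.93345 m/s
3.928 min × 60 = 235.68 s
d = v × t = 1.93345 m/s × 235.68 s = 455.675 m
455.675 m ÷ (1852 m/nmi) = 0.246045 nmi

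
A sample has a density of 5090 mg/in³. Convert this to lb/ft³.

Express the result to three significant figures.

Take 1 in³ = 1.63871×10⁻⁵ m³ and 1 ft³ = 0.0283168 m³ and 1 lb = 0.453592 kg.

5090 mg/in³ × 10⁻⁶ kg/mg ÷ 1.63871×10⁻⁵ m³/in³ = 310.61 kg/m³
310.61 kg/m³ ÷ 0.453592 kg/lb × 0.0283168 m³/ft³ = 19.3907 lb/ft³

19.4 lb/ft³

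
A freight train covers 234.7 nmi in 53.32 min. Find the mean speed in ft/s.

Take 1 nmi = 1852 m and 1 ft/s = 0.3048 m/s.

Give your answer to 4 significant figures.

445.8 ft/s

234.7 nmi × 1852 → 434664 m
53.32 min × 60 → 3199.2 s
v = d / t = 434664 m / 3199.2 s = 135.866 m/s
135.866 m/s ÷ (0.3048 m/s/ft/s) = 445.755 ft/s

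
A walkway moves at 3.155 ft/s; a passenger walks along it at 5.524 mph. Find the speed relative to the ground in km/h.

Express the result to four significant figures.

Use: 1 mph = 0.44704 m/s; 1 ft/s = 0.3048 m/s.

12.35 km/h

3.155 ft/s × 0.3048 = 0.961644 m/s
5.524 mph × 0.44704 = 2.46945 m/s
Total: 0.961644 + 2.46945 = 3.43109 m/s
In km/h: 3.43109 / (1/3.6) = 12.3519 km/h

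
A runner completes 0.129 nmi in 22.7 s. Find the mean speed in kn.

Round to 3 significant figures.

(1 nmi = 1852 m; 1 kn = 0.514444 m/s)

20.5 kn

0.129 nmi × 1852 → 238.908 m
v = d / t = 238.908 m / 22.7 s = 10.5246 m/s
10.5246 m/s ÷ (0.514444 m/s/kn) = 20.4582 kn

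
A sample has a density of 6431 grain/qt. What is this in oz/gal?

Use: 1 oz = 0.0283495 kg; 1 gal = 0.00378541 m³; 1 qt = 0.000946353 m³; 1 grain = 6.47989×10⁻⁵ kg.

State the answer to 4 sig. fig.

58.80 oz/gal

6431 grain/qt × 6.47989×10⁻⁵ kg/grain ÷ 0.000946353 m³/qt = 440.345 kg/m³
440.345 kg/m³ ÷ 0.0283495 kg/oz × 0.00378541 m³/gal = 58.7977 oz/gal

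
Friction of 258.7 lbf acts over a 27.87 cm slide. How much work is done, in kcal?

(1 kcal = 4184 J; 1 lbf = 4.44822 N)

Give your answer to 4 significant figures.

0.07665 kcal

258.7 lbf × 4.44822 → 1150.75 N
27.87 cm × 0.01 → 0.2787 m
W = F × d = 1150.75 N × 0.2787 m = 320.714 J
320.714 J ÷ (4184 J/kcal) = 0.0766525 kcal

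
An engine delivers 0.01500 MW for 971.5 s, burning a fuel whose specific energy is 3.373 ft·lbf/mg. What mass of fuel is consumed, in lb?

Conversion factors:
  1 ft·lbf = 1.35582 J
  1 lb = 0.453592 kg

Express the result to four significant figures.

0.01500 MW → 15000 W
E = P × t = 15000 × 971.5 = 1.45725×10⁷ J
3.373 ft·lbf/mg → 4.57318×10⁶ J/kg
m = E / e_s = 1.45725×10⁷ / 4.57318×10⁶ = 3.18651 kg
In lb: 3.18651 / 0.453592 = 7.02506 lb

7.025 lb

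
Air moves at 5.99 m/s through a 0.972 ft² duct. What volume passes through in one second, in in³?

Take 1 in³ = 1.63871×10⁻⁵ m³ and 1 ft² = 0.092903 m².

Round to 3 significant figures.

3.30×10⁴ in³

0.972 ft² × 0.092903 = 0.0903017 m²
V = v × A × t = 5.99 m/s × 0.0903017 m² × 1 s = 0.540907 m³
0.540907 m³ ÷ (1.63871×10⁻⁵ m³/in³) = 33008.1 in³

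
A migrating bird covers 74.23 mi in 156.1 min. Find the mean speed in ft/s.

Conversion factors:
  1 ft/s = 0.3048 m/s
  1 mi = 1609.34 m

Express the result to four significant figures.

74.23 mi × 1609.34 = 119461 m
156.1 min × 60 = 9366 s
v = d / t = 119461 m / 9366 s = 12.7548 m/s
12.7548 m/s ÷ (0.3048 m/s/ft/s) = 41.8465 ft/s

41.85 ft/s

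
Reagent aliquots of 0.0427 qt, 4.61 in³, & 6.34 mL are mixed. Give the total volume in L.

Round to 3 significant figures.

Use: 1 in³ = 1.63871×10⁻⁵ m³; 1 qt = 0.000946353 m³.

0.0427 qt × 0.000946353 = 4.04093×10⁻⁵ m³
4.61 in³ × 1.63871×10⁻⁵ = 7.55445×10⁻⁵ m³
6.34 mL × 10⁻⁶ = 6.34×10⁻⁶ m³
Sum: 4.04093×10⁻⁵ + 7.55445×10⁻⁵ + 6.34×10⁻⁶ = 1.22294×10⁻⁴ m³
In L: 1.22294×10⁻⁴ / 0.001 = 0.122294 L

0.122 L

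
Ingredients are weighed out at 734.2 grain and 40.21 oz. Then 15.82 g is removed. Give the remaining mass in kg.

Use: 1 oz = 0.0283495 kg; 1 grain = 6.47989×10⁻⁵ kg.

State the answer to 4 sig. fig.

1.172 kg

734.2 grain × 6.47989×10⁻⁵ = 0.0475754 kg
40.21 oz × 0.0283495 = 1.13993 kg
15.82 g × 0.001 = 0.01582 kg
Sum: 0.0475754 + 1.13993 − 0.01582 = 1.17169 kg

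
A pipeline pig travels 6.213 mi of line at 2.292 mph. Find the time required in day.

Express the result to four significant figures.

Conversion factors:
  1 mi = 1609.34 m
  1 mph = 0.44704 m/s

0.1129 day

6.213 mi × 1609.34 = 9998.83 m
2.292 mph × 0.44704 = 1.02462 m/s
t = d / v = 9998.83 m / 1.02462 m/s = 9758.57 s
9758.57 s ÷ (86400 s/day) = 0.112946 day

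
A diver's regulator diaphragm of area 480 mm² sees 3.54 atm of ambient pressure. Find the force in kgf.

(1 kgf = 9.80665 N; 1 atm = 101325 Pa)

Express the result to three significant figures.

3.54 atm × 101325 = 358690 Pa
480 mm² × 10⁻⁶ = 4.8×10⁻⁴ m²
F = P × A = 358690 Pa × 4.8×10⁻⁴ m² = 172.171 N
172.171 N ÷ (9.80665 N/kgf) = 17.5566 kgf

17.6 kgf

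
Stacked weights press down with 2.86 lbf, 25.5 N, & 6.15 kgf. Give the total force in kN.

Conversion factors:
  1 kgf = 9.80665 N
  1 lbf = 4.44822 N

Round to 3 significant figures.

0.0985 kN

2.86 lbf × 4.44822 = 12.7219 N
25.5 N (already N)
6.15 kgf × 9.80665 = 60.3109 N
Sum: 12.7219 + 25.5 + 60.3109 = 98.5328 N
In kN: 98.5328 / 1000 = 0.0985328 kN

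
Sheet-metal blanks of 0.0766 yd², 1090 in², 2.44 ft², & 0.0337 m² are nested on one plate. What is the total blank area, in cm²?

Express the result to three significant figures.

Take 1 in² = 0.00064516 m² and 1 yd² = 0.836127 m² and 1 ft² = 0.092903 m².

1.03×10⁴ cm²

0.0766 yd² × 0.836127 = 0.0640473 m²
1090 in² × 0.00064516 = 0.703224 m²
2.44 ft² × 0.092903 = 0.226683 m²
0.0337 m² (already m²)
Total: 0.0640473 + 0.703224 + 0.226683 + 0.0337 = 1.02765 m²
In cm²: 1.02765 / 0.0001 = 10276.5 cm²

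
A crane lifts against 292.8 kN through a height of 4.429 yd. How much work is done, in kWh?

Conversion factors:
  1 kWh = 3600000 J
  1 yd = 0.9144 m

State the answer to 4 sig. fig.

0.3294 kWh

292.8 kN × 1000 = 292800 N
4.429 yd × 0.9144 = 4.04988 m
W = F × d = 292800 N × 4.04988 m = 1.1858×10⁶ J
1.1858×10⁶ J ÷ (3600000 J/kWh) = 0.329389 kWh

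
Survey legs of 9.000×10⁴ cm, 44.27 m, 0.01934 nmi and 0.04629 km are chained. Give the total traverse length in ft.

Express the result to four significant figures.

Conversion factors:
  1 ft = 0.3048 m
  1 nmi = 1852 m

9.000×10⁴ cm × 0.01 = 900 m
44.27 m (already m)
0.01934 nmi × 1852 = 35.8177 m
0.04629 km × 1000 = 46.29 m
Sum: 900 + 44.27 + 35.8177 + 46.29 = 1026.38 m
In ft: 1026.38 / 0.3048 = 3367.39 ft

3367 ft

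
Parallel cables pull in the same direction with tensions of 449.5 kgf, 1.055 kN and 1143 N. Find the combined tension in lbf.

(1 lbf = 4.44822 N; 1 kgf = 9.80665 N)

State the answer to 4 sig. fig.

449.5 kgf × 9.80665 = 4408.09 N
1.055 kN × 1000 = 1055 N
1143 N (already N)
Sum: 4408.09 + 1055 + 1143 = 6606.09 N
In lbf: 6606.09 / 4.44822 = 1485.11 lbf

1485 lbf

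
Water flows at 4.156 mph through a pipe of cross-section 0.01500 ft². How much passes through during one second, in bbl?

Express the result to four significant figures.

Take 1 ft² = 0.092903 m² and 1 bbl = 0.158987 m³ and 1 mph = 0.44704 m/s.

0.01628 bbl

4.156 mph × 0.44704 → 1.8579 m/s
0.01500 ft² × 0.092903 → 0.00139354 m²
V = v × A × t = 1.8579 m/s × 0.00139354 m² × 1 s = 0.00258906 m³
0.00258906 m³ ÷ (0.158987 m³/bbl) = 0.0162847 bbl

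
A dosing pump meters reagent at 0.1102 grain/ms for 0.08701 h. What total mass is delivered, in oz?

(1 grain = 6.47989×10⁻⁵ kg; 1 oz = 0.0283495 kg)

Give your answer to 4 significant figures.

78.90 oz

0.1102 grain/ms → 0.00714084 kg/s
0.08701 h → 313.236 s
m = ṁ × t = 0.00714084 × 313.236 = 2.23677 kg
In oz: 2.23677 / 0.0283495 = 78.8998 oz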